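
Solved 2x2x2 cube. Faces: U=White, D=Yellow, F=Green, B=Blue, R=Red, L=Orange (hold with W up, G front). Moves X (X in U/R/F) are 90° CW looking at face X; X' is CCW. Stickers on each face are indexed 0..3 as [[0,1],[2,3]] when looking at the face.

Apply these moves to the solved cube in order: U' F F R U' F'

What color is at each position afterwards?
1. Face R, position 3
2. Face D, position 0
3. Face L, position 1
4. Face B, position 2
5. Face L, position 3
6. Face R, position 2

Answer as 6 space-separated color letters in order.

Answer: G R Y W W W

Derivation:
After move 1 (U'): U=WWWW F=OOGG R=GGRR B=RRBB L=BBOO
After move 2 (F): F=GOGO U=WWOB R=WGWR D=RGYY L=BYOY
After move 3 (F): F=GGOO U=WWYY R=OGBR D=WWYY L=BROG
After move 4 (R): R=BORG U=WGYO F=GWOY D=WBYR B=YRWB
After move 5 (U'): U=GOWY F=BROY R=GWRG B=BOWB L=YROG
After move 6 (F'): F=RYBO U=GOGR R=BWWG D=RGYR L=YYOW
Query 1: R[3] = G
Query 2: D[0] = R
Query 3: L[1] = Y
Query 4: B[2] = W
Query 5: L[3] = W
Query 6: R[2] = W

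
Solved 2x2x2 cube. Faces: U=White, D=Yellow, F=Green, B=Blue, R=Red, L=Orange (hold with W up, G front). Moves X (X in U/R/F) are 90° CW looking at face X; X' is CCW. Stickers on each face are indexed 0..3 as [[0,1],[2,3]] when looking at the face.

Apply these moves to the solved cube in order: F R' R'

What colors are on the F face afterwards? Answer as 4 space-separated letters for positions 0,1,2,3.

After move 1 (F): F=GGGG U=WWOO R=WRWR D=RRYY L=OYOY
After move 2 (R'): R=RRWW U=WBOB F=GWGO D=RGYG B=YBRB
After move 3 (R'): R=RWRW U=WROY F=GBGB D=RWYO B=GBGB
Query: F face = GBGB

Answer: G B G B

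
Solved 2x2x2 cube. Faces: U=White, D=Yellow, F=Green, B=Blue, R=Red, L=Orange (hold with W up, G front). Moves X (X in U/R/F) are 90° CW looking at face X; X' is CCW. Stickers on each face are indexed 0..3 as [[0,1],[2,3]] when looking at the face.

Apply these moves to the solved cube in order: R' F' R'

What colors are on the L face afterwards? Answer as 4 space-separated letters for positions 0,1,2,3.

After move 1 (R'): R=RRRR U=WBWB F=GWGW D=YGYG B=YBYB
After move 2 (F'): F=WWGG U=WBRR R=GRYR D=OOYG L=OBOW
After move 3 (R'): R=RRGY U=WYRY F=WBGR D=OWYG B=GBOB
Query: L face = OBOW

Answer: O B O W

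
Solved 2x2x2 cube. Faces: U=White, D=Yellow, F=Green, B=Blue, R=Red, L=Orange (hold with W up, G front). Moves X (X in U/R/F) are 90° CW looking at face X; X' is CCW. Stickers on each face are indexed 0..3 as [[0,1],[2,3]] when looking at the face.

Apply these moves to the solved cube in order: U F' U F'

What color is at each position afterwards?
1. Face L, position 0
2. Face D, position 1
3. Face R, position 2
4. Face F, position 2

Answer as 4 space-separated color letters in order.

After move 1 (U): U=WWWW F=RRGG R=BBRR B=OOBB L=GGOO
After move 2 (F'): F=RGRG U=WWBR R=YBYR D=GOYY L=GWOW
After move 3 (U): U=BWRW F=YBRG R=OOYR B=GWBB L=RGOW
After move 4 (F'): F=BGYR U=BWOY R=OOGR D=GWYY L=RWOR
Query 1: L[0] = R
Query 2: D[1] = W
Query 3: R[2] = G
Query 4: F[2] = Y

Answer: R W G Y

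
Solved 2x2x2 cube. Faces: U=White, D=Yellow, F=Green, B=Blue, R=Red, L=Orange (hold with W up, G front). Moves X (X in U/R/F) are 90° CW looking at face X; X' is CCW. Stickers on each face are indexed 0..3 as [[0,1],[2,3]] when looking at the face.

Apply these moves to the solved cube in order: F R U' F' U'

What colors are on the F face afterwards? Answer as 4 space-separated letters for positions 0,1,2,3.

After move 1 (F): F=GGGG U=WWOO R=WRWR D=RRYY L=OYOY
After move 2 (R): R=WWRR U=WGOG F=GRGY D=RBYB B=OBWB
After move 3 (U'): U=GGWO F=OYGY R=GRRR B=WWWB L=OBOY
After move 4 (F'): F=YYOG U=GGGR R=BRRR D=BYYB L=OOOW
After move 5 (U'): U=GRGG F=OOOG R=YYRR B=BRWB L=WWOW
Query: F face = OOOG

Answer: O O O G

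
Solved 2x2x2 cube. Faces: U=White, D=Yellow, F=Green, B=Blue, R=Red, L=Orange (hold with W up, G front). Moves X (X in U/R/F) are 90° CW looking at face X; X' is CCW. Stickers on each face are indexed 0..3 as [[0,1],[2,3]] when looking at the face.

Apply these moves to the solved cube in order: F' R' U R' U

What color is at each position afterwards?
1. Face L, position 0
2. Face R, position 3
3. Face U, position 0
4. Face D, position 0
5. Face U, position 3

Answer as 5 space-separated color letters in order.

After move 1 (F'): F=GGGG U=WWRR R=YRYR D=OOYY L=OWOW
After move 2 (R'): R=RRYY U=WBRB F=GWGR D=OGYG B=YBOB
After move 3 (U): U=RWBB F=RRGR R=YBYY B=OWOB L=GWOW
After move 4 (R'): R=BYYY U=ROBO F=RWGB D=ORYR B=GWGB
After move 5 (U): U=BROO F=BYGB R=GWYY B=GWGB L=RWOW
Query 1: L[0] = R
Query 2: R[3] = Y
Query 3: U[0] = B
Query 4: D[0] = O
Query 5: U[3] = O

Answer: R Y B O O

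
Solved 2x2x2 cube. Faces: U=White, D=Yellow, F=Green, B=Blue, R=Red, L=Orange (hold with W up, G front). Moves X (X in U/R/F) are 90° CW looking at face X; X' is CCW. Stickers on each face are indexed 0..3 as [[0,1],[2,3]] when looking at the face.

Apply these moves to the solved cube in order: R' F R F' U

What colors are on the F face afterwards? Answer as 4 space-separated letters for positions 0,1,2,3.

Answer: Y W G W

Derivation:
After move 1 (R'): R=RRRR U=WBWB F=GWGW D=YGYG B=YBYB
After move 2 (F): F=GGWW U=WBOO R=WRBR D=RRYG L=OYOG
After move 3 (R): R=BWRR U=WGOW F=GRWG D=RYYY B=OBBB
After move 4 (F'): F=RGGW U=WGBR R=YWRR D=YGYY L=OWOO
After move 5 (U): U=BWRG F=YWGW R=OBRR B=OWBB L=RGOO
Query: F face = YWGW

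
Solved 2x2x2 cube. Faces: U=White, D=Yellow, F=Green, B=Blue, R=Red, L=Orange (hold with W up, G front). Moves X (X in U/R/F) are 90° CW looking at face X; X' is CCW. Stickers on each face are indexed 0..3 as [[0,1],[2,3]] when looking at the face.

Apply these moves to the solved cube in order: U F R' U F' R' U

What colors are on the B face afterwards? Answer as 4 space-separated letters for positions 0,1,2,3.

After move 1 (U): U=WWWW F=RRGG R=BBRR B=OOBB L=GGOO
After move 2 (F): F=GRGR U=WWOG R=WBWR D=RBYY L=GYOY
After move 3 (R'): R=BRWW U=WBOO F=GWGG D=RRYR B=YOBB
After move 4 (U): U=OWOB F=BRGG R=YOWW B=GYBB L=GWOY
After move 5 (F'): F=RGBG U=OWYW R=RORW D=WYYR L=GBOO
After move 6 (R'): R=OWRR U=OBYG F=RWBW D=WGYG B=RYYB
After move 7 (U): U=YOGB F=OWBW R=RYRR B=GBYB L=RWOO
Query: B face = GBYB

Answer: G B Y B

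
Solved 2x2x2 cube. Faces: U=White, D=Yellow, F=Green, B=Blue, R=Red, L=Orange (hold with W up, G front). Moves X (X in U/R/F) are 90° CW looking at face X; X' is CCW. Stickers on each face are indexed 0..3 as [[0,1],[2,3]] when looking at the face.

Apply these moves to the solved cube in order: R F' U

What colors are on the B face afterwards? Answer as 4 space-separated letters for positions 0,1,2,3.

After move 1 (R): R=RRRR U=WGWG F=GYGY D=YBYB B=WBWB
After move 2 (F'): F=YYGG U=WGRR R=BRYR D=OOYB L=OGOW
After move 3 (U): U=RWRG F=BRGG R=WBYR B=OGWB L=YYOW
Query: B face = OGWB

Answer: O G W B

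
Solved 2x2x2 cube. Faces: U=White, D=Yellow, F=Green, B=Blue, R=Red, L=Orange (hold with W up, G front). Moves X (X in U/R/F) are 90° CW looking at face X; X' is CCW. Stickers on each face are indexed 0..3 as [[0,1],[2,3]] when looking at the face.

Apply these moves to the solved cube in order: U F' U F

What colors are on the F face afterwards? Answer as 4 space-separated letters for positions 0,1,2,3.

After move 1 (U): U=WWWW F=RRGG R=BBRR B=OOBB L=GGOO
After move 2 (F'): F=RGRG U=WWBR R=YBYR D=GOYY L=GWOW
After move 3 (U): U=BWRW F=YBRG R=OOYR B=GWBB L=RGOW
After move 4 (F): F=RYGB U=BWWG R=ROWR D=YOYY L=RGOO
Query: F face = RYGB

Answer: R Y G B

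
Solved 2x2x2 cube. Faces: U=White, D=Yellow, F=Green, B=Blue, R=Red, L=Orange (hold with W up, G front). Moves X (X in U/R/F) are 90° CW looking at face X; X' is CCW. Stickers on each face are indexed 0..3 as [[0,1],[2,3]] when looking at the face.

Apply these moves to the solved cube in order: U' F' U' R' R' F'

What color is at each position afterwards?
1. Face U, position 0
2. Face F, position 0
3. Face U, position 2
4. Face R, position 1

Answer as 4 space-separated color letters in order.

Answer: W B R Y

Derivation:
After move 1 (U'): U=WWWW F=OOGG R=GGRR B=RRBB L=BBOO
After move 2 (F'): F=OGOG U=WWGR R=YGYR D=BOYY L=BWOW
After move 3 (U'): U=WRWG F=BWOG R=OGYR B=YGBB L=RROW
After move 4 (R'): R=GROY U=WBWY F=BROG D=BWYG B=YGOB
After move 5 (R'): R=RYGO U=WOWY F=BBOY D=BRYG B=GGWB
After move 6 (F'): F=BYBO U=WORG R=RYBO D=RWYG L=RYOW
Query 1: U[0] = W
Query 2: F[0] = B
Query 3: U[2] = R
Query 4: R[1] = Y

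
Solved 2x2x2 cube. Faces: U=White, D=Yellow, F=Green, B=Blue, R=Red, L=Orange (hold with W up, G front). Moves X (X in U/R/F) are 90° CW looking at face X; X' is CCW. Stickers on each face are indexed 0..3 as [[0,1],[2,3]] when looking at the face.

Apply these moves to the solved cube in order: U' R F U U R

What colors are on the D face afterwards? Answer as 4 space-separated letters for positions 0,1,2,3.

Answer: R W Y G

Derivation:
After move 1 (U'): U=WWWW F=OOGG R=GGRR B=RRBB L=BBOO
After move 2 (R): R=RGRG U=WOWG F=OYGY D=YBYR B=WRWB
After move 3 (F): F=GOYY U=WOOB R=WGGG D=RRYR L=BYOB
After move 4 (U): U=OWBO F=WGYY R=WRGG B=BYWB L=GOOB
After move 5 (U): U=BOOW F=WRYY R=BYGG B=GOWB L=WGOB
After move 6 (R): R=GBGY U=BROY F=WRYR D=RWYG B=WOOB
Query: D face = RWYG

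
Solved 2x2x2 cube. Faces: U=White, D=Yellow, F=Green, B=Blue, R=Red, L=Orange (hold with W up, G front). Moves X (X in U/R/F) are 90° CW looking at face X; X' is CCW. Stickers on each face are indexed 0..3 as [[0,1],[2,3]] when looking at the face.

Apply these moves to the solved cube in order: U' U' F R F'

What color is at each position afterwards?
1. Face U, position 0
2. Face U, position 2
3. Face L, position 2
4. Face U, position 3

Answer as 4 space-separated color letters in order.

After move 1 (U'): U=WWWW F=OOGG R=GGRR B=RRBB L=BBOO
After move 2 (U'): U=WWWW F=BBGG R=OORR B=GGBB L=RROO
After move 3 (F): F=GBGB U=WWOR R=WOWR D=ROYY L=RYOY
After move 4 (R): R=WWRO U=WBOB F=GOGY D=RBYG B=RGWB
After move 5 (F'): F=OYGG U=WBWR R=BWRO D=YYYG L=RBOO
Query 1: U[0] = W
Query 2: U[2] = W
Query 3: L[2] = O
Query 4: U[3] = R

Answer: W W O R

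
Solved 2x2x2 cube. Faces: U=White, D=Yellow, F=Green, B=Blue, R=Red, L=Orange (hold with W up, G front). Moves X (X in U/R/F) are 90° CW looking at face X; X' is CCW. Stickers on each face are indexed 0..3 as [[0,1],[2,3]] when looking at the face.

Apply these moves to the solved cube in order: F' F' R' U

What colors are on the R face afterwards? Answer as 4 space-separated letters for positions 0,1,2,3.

Answer: Y B O O

Derivation:
After move 1 (F'): F=GGGG U=WWRR R=YRYR D=OOYY L=OWOW
After move 2 (F'): F=GGGG U=WWYY R=OROR D=WWYY L=OROR
After move 3 (R'): R=RROO U=WBYB F=GWGY D=WGYG B=YBWB
After move 4 (U): U=YWBB F=RRGY R=YBOO B=ORWB L=GWOR
Query: R face = YBOO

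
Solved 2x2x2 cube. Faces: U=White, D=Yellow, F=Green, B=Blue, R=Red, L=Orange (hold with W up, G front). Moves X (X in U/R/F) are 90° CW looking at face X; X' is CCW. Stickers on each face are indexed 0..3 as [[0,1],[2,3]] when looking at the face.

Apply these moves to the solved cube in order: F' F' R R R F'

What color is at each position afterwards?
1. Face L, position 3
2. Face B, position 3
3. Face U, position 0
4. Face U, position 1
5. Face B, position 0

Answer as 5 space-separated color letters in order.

After move 1 (F'): F=GGGG U=WWRR R=YRYR D=OOYY L=OWOW
After move 2 (F'): F=GGGG U=WWYY R=OROR D=WWYY L=OROR
After move 3 (R): R=OORR U=WGYG F=GWGY D=WBYB B=YBWB
After move 4 (R): R=RORO U=WWYY F=GBGB D=WWYY B=GBGB
After move 5 (R): R=RROO U=WBYB F=GWGY D=WGYG B=YBWB
After move 6 (F'): F=WYGG U=WBRO R=GRWO D=RRYG L=OBOY
Query 1: L[3] = Y
Query 2: B[3] = B
Query 3: U[0] = W
Query 4: U[1] = B
Query 5: B[0] = Y

Answer: Y B W B Y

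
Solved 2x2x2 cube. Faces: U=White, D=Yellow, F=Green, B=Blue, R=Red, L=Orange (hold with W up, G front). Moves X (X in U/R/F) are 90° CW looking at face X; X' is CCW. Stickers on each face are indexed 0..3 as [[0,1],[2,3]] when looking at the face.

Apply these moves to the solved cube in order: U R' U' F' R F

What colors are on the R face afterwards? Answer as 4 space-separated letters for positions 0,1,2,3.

After move 1 (U): U=WWWW F=RRGG R=BBRR B=OOBB L=GGOO
After move 2 (R'): R=BRBR U=WBWO F=RWGW D=YRYG B=YOYB
After move 3 (U'): U=BOWW F=GGGW R=RWBR B=BRYB L=YOOO
After move 4 (F'): F=GWGG U=BORB R=RWYR D=OOYG L=YWOW
After move 5 (R): R=YRRW U=BWRG F=GOGG D=OYYB B=BROB
After move 6 (F): F=GGGO U=BWWW R=RRGW D=RYYB L=YOOY
Query: R face = RRGW

Answer: R R G W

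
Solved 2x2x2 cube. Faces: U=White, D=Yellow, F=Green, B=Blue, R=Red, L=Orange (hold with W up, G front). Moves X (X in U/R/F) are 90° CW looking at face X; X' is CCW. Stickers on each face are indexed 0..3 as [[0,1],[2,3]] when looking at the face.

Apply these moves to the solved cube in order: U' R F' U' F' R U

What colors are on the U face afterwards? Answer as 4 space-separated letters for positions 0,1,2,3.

Answer: Y O O G

Derivation:
After move 1 (U'): U=WWWW F=OOGG R=GGRR B=RRBB L=BBOO
After move 2 (R): R=RGRG U=WOWG F=OYGY D=YBYR B=WRWB
After move 3 (F'): F=YYOG U=WORR R=BGYG D=BOYR L=BGOW
After move 4 (U'): U=ORWR F=BGOG R=YYYG B=BGWB L=WROW
After move 5 (F'): F=GGBO U=ORYY R=OYBG D=RWYR L=WROW
After move 6 (R): R=BOGY U=OGYO F=GWBR D=RWYB B=YGRB
After move 7 (U): U=YOOG F=BOBR R=YGGY B=WRRB L=GWOW
Query: U face = YOOG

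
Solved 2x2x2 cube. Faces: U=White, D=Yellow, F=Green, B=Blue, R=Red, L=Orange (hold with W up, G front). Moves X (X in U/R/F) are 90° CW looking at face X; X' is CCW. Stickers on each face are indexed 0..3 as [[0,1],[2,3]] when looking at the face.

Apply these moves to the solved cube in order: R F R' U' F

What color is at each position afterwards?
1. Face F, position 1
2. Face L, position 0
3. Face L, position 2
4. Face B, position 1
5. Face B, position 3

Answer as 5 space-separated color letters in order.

Answer: O B O R B

Derivation:
After move 1 (R): R=RRRR U=WGWG F=GYGY D=YBYB B=WBWB
After move 2 (F): F=GGYY U=WGOO R=WRGR D=RRYB L=OYOB
After move 3 (R'): R=RRWG U=WWOW F=GGYO D=RGYY B=BBRB
After move 4 (U'): U=WWWO F=OYYO R=GGWG B=RRRB L=BBOB
After move 5 (F): F=YOOY U=WWBB R=WGOG D=WGYY L=BROG
Query 1: F[1] = O
Query 2: L[0] = B
Query 3: L[2] = O
Query 4: B[1] = R
Query 5: B[3] = B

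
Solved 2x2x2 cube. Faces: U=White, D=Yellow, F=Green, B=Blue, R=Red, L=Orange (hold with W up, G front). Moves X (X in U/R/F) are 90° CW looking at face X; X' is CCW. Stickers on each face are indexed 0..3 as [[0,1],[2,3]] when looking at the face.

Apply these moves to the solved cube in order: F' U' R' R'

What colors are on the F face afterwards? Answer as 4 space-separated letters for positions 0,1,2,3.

After move 1 (F'): F=GGGG U=WWRR R=YRYR D=OOYY L=OWOW
After move 2 (U'): U=WRWR F=OWGG R=GGYR B=YRBB L=BBOW
After move 3 (R'): R=GRGY U=WBWY F=ORGR D=OWYG B=YROB
After move 4 (R'): R=RYGG U=WOWY F=OBGY D=ORYR B=GRWB
Query: F face = OBGY

Answer: O B G Y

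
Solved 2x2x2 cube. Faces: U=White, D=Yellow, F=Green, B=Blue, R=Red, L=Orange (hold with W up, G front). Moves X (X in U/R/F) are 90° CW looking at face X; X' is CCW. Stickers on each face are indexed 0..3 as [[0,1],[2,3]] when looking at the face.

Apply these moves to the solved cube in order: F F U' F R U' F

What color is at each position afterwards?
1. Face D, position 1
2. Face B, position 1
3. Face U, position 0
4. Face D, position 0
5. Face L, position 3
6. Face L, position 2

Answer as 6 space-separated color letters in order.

After move 1 (F): F=GGGG U=WWOO R=WRWR D=RRYY L=OYOY
After move 2 (F): F=GGGG U=WWYY R=OROR D=WWYY L=OROR
After move 3 (U'): U=WYWY F=ORGG R=GGOR B=ORBB L=BBOR
After move 4 (F): F=GOGR U=WYRB R=WGYR D=OGYY L=BWOW
After move 5 (R): R=YWRG U=WORR F=GGGY D=OBYO B=BRYB
After move 6 (U'): U=ORWR F=BWGY R=GGRG B=YWYB L=BROW
After move 7 (F): F=GBYW U=ORWR R=WGRG D=RGYO L=BOOB
Query 1: D[1] = G
Query 2: B[1] = W
Query 3: U[0] = O
Query 4: D[0] = R
Query 5: L[3] = B
Query 6: L[2] = O

Answer: G W O R B O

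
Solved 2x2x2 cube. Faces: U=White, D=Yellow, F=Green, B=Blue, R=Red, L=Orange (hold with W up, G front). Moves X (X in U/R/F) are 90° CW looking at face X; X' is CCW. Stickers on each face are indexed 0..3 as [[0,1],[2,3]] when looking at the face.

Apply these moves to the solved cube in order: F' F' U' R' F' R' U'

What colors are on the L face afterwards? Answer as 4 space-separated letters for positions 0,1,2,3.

After move 1 (F'): F=GGGG U=WWRR R=YRYR D=OOYY L=OWOW
After move 2 (F'): F=GGGG U=WWYY R=OROR D=WWYY L=OROR
After move 3 (U'): U=WYWY F=ORGG R=GGOR B=ORBB L=BBOR
After move 4 (R'): R=GRGO U=WBWO F=OYGY D=WRYG B=YRWB
After move 5 (F'): F=YYOG U=WBGG R=RRWO D=BRYG L=BOOW
After move 6 (R'): R=RORW U=WWGY F=YBOG D=BYYG B=GRRB
After move 7 (U'): U=WYWG F=BOOG R=YBRW B=RORB L=GROW
Query: L face = GROW

Answer: G R O W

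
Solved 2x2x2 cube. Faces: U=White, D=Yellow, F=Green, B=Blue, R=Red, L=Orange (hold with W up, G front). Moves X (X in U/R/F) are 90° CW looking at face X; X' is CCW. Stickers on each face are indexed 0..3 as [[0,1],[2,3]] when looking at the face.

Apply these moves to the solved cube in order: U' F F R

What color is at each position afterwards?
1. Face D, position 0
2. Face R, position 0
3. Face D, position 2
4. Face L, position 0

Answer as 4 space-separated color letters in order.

After move 1 (U'): U=WWWW F=OOGG R=GGRR B=RRBB L=BBOO
After move 2 (F): F=GOGO U=WWOB R=WGWR D=RGYY L=BYOY
After move 3 (F): F=GGOO U=WWYY R=OGBR D=WWYY L=BROG
After move 4 (R): R=BORG U=WGYO F=GWOY D=WBYR B=YRWB
Query 1: D[0] = W
Query 2: R[0] = B
Query 3: D[2] = Y
Query 4: L[0] = B

Answer: W B Y B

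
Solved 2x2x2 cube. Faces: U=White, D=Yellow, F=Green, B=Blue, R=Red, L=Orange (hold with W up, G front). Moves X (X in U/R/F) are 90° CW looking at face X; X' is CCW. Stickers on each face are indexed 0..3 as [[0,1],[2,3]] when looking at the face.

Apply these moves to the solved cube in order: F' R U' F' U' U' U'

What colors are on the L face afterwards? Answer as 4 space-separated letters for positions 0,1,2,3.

After move 1 (F'): F=GGGG U=WWRR R=YRYR D=OOYY L=OWOW
After move 2 (R): R=YYRR U=WGRG F=GOGY D=OBYB B=RBWB
After move 3 (U'): U=GGWR F=OWGY R=GORR B=YYWB L=RBOW
After move 4 (F'): F=WYOG U=GGGR R=BOOR D=BWYB L=RROW
After move 5 (U'): U=GRGG F=RROG R=WYOR B=BOWB L=YYOW
After move 6 (U'): U=RGGG F=YYOG R=RROR B=WYWB L=BOOW
After move 7 (U'): U=GGRG F=BOOG R=YYOR B=RRWB L=WYOW
Query: L face = WYOW

Answer: W Y O W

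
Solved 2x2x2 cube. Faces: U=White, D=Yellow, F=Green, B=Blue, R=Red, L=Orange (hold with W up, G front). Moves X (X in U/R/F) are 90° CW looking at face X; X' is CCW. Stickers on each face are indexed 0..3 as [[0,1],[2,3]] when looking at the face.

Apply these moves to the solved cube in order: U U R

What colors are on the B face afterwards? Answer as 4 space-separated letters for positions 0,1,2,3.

After move 1 (U): U=WWWW F=RRGG R=BBRR B=OOBB L=GGOO
After move 2 (U): U=WWWW F=BBGG R=OORR B=GGBB L=RROO
After move 3 (R): R=RORO U=WBWG F=BYGY D=YBYG B=WGWB
Query: B face = WGWB

Answer: W G W B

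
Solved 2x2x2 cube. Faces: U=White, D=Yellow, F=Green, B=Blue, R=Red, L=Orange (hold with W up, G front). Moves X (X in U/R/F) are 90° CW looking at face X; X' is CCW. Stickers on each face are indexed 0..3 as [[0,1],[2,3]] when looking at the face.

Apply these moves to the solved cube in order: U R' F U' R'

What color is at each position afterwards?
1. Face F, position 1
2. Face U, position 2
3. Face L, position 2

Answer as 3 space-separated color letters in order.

Answer: G W O

Derivation:
After move 1 (U): U=WWWW F=RRGG R=BBRR B=OOBB L=GGOO
After move 2 (R'): R=BRBR U=WBWO F=RWGW D=YRYG B=YOYB
After move 3 (F): F=GRWW U=WBOG R=WROR D=BBYG L=GYOR
After move 4 (U'): U=BGWO F=GYWW R=GROR B=WRYB L=YOOR
After move 5 (R'): R=RRGO U=BYWW F=GGWO D=BYYW B=GRBB
Query 1: F[1] = G
Query 2: U[2] = W
Query 3: L[2] = O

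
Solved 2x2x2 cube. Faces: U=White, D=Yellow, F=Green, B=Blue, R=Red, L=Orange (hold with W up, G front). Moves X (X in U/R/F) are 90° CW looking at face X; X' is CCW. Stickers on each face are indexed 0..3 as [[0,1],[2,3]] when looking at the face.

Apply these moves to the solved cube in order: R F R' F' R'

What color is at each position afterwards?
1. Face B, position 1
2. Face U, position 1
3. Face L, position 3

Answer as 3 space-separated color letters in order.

Answer: B R O

Derivation:
After move 1 (R): R=RRRR U=WGWG F=GYGY D=YBYB B=WBWB
After move 2 (F): F=GGYY U=WGOO R=WRGR D=RRYB L=OYOB
After move 3 (R'): R=RRWG U=WWOW F=GGYO D=RGYY B=BBRB
After move 4 (F'): F=GOGY U=WWRW R=GRRG D=YBYY L=OWOO
After move 5 (R'): R=RGGR U=WRRB F=GWGW D=YOYY B=YBBB
Query 1: B[1] = B
Query 2: U[1] = R
Query 3: L[3] = O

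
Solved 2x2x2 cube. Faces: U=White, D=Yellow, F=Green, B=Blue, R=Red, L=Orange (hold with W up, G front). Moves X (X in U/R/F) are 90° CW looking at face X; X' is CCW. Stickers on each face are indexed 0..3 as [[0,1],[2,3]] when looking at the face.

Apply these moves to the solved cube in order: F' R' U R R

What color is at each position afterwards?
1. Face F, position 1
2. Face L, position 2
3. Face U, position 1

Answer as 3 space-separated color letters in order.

Answer: O O G

Derivation:
After move 1 (F'): F=GGGG U=WWRR R=YRYR D=OOYY L=OWOW
After move 2 (R'): R=RRYY U=WBRB F=GWGR D=OGYG B=YBOB
After move 3 (U): U=RWBB F=RRGR R=YBYY B=OWOB L=GWOW
After move 4 (R): R=YYYB U=RRBR F=RGGG D=OOYO B=BWWB
After move 5 (R): R=YYBY U=RGBG F=ROGO D=OWYB B=RWRB
Query 1: F[1] = O
Query 2: L[2] = O
Query 3: U[1] = G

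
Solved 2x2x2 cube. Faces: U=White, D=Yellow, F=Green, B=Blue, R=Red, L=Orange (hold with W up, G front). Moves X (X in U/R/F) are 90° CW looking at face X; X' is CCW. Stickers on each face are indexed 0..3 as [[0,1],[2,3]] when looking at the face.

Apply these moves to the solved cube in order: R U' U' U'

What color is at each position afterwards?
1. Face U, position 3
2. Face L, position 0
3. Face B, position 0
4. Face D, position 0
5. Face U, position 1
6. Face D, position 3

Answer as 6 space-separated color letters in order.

After move 1 (R): R=RRRR U=WGWG F=GYGY D=YBYB B=WBWB
After move 2 (U'): U=GGWW F=OOGY R=GYRR B=RRWB L=WBOO
After move 3 (U'): U=GWGW F=WBGY R=OORR B=GYWB L=RROO
After move 4 (U'): U=WWGG F=RRGY R=WBRR B=OOWB L=GYOO
Query 1: U[3] = G
Query 2: L[0] = G
Query 3: B[0] = O
Query 4: D[0] = Y
Query 5: U[1] = W
Query 6: D[3] = B

Answer: G G O Y W B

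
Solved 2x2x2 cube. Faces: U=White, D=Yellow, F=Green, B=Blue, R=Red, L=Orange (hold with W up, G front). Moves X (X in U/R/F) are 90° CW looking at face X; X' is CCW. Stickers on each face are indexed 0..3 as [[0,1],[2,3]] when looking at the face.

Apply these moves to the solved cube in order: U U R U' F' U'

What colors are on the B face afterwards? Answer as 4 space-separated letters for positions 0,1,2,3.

Answer: B Y W B

Derivation:
After move 1 (U): U=WWWW F=RRGG R=BBRR B=OOBB L=GGOO
After move 2 (U): U=WWWW F=BBGG R=OORR B=GGBB L=RROO
After move 3 (R): R=RORO U=WBWG F=BYGY D=YBYG B=WGWB
After move 4 (U'): U=BGWW F=RRGY R=BYRO B=ROWB L=WGOO
After move 5 (F'): F=RYRG U=BGBR R=BYYO D=GOYG L=WWOW
After move 6 (U'): U=GRBB F=WWRG R=RYYO B=BYWB L=ROOW
Query: B face = BYWB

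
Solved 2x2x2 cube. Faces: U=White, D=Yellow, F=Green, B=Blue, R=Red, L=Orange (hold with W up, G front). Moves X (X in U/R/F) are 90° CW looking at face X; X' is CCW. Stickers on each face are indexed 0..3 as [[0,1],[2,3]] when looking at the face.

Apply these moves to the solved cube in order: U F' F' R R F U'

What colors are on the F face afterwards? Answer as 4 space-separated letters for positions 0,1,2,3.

Answer: G W O B

Derivation:
After move 1 (U): U=WWWW F=RRGG R=BBRR B=OOBB L=GGOO
After move 2 (F'): F=RGRG U=WWBR R=YBYR D=GOYY L=GWOW
After move 3 (F'): F=GGRR U=WWYY R=OBGR D=WWYY L=GROB
After move 4 (R): R=GORB U=WGYR F=GWRY D=WBYO B=YOWB
After move 5 (R): R=RGBO U=WWYY F=GBRO D=WWYY B=ROGB
After move 6 (F): F=RGOB U=WWBR R=YGYO D=BRYY L=GWOW
After move 7 (U'): U=WRWB F=GWOB R=RGYO B=YGGB L=ROOW
Query: F face = GWOB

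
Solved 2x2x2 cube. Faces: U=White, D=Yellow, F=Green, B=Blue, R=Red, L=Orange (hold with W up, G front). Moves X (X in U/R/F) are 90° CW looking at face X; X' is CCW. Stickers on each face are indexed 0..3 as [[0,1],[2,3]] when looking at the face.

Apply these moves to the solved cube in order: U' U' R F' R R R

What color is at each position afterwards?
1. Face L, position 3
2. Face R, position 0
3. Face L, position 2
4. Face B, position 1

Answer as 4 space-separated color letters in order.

After move 1 (U'): U=WWWW F=OOGG R=GGRR B=RRBB L=BBOO
After move 2 (U'): U=WWWW F=BBGG R=OORR B=GGBB L=RROO
After move 3 (R): R=RORO U=WBWG F=BYGY D=YBYG B=WGWB
After move 4 (F'): F=YYBG U=WBRR R=BOYO D=ROYG L=RGOW
After move 5 (R): R=YBOO U=WYRG F=YOBG D=RWYW B=RGBB
After move 6 (R): R=OYOB U=WORG F=YWBW D=RBYR B=GGYB
After move 7 (R): R=OOBY U=WWRW F=YBBR D=RYYG B=GGOB
Query 1: L[3] = W
Query 2: R[0] = O
Query 3: L[2] = O
Query 4: B[1] = G

Answer: W O O G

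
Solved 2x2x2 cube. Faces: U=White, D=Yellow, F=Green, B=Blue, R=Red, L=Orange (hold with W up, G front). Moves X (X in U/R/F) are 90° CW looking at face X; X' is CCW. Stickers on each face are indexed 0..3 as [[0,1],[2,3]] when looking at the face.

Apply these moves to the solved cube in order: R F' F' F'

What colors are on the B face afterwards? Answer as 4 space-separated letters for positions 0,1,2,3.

After move 1 (R): R=RRRR U=WGWG F=GYGY D=YBYB B=WBWB
After move 2 (F'): F=YYGG U=WGRR R=BRYR D=OOYB L=OGOW
After move 3 (F'): F=YGYG U=WGBY R=OROR D=GWYB L=OROR
After move 4 (F'): F=GGYY U=WGOO R=WRGR D=RRYB L=OYOB
Query: B face = WBWB

Answer: W B W B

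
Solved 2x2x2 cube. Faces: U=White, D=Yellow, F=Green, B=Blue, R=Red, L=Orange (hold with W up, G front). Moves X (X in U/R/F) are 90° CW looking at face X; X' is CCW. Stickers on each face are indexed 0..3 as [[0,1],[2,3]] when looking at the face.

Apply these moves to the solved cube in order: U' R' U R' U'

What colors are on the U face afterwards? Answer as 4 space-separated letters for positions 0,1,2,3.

Answer: Y B W R

Derivation:
After move 1 (U'): U=WWWW F=OOGG R=GGRR B=RRBB L=BBOO
After move 2 (R'): R=GRGR U=WBWR F=OWGW D=YOYG B=YRYB
After move 3 (U): U=WWRB F=GRGW R=YRGR B=BBYB L=OWOO
After move 4 (R'): R=RRYG U=WYRB F=GWGB D=YRYW B=GBOB
After move 5 (U'): U=YBWR F=OWGB R=GWYG B=RROB L=GBOO
Query: U face = YBWR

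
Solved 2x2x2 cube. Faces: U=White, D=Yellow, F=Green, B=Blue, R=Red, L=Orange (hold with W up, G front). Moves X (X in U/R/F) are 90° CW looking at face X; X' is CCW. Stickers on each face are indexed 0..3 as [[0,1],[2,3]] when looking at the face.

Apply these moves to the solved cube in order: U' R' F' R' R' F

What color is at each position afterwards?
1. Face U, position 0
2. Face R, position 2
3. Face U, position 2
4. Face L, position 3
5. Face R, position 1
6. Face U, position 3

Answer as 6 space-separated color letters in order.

Answer: W G W B Y R

Derivation:
After move 1 (U'): U=WWWW F=OOGG R=GGRR B=RRBB L=BBOO
After move 2 (R'): R=GRGR U=WBWR F=OWGW D=YOYG B=YRYB
After move 3 (F'): F=WWOG U=WBGG R=ORYR D=BOYG L=BROW
After move 4 (R'): R=RROY U=WYGY F=WBOG D=BWYG B=GROB
After move 5 (R'): R=RYRO U=WOGG F=WYOY D=BBYG B=GRWB
After move 6 (F): F=OWYY U=WOWR R=GYGO D=RRYG L=BBOB
Query 1: U[0] = W
Query 2: R[2] = G
Query 3: U[2] = W
Query 4: L[3] = B
Query 5: R[1] = Y
Query 6: U[3] = R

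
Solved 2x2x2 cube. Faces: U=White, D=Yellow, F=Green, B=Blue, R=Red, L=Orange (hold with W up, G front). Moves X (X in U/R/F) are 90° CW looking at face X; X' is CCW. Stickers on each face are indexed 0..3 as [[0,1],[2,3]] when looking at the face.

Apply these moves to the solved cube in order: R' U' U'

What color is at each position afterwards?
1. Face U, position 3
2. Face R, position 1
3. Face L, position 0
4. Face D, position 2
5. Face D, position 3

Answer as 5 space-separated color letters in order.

After move 1 (R'): R=RRRR U=WBWB F=GWGW D=YGYG B=YBYB
After move 2 (U'): U=BBWW F=OOGW R=GWRR B=RRYB L=YBOO
After move 3 (U'): U=BWBW F=YBGW R=OORR B=GWYB L=RROO
Query 1: U[3] = W
Query 2: R[1] = O
Query 3: L[0] = R
Query 4: D[2] = Y
Query 5: D[3] = G

Answer: W O R Y G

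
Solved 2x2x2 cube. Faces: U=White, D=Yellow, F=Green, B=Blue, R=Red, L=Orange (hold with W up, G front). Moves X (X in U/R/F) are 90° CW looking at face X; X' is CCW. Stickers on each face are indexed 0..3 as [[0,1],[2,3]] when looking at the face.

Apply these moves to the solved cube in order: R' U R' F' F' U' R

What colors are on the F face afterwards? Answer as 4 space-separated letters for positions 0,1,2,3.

Answer: G B W W

Derivation:
After move 1 (R'): R=RRRR U=WBWB F=GWGW D=YGYG B=YBYB
After move 2 (U): U=WWBB F=RRGW R=YBRR B=OOYB L=GWOO
After move 3 (R'): R=BRYR U=WYBO F=RWGB D=YRYW B=GOGB
After move 4 (F'): F=WBRG U=WYBY R=RRYR D=WOYW L=GOOB
After move 5 (F'): F=BGWR U=WYRY R=ORWR D=OBYW L=GYOB
After move 6 (U'): U=YYWR F=GYWR R=BGWR B=ORGB L=GOOB
After move 7 (R): R=WBRG U=YYWR F=GBWW D=OGYO B=RRYB
Query: F face = GBWW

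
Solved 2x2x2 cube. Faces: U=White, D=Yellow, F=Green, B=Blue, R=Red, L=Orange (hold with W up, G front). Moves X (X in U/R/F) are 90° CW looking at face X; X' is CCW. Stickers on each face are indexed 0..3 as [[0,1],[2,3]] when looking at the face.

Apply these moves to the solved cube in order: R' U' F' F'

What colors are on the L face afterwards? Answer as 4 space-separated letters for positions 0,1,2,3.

After move 1 (R'): R=RRRR U=WBWB F=GWGW D=YGYG B=YBYB
After move 2 (U'): U=BBWW F=OOGW R=GWRR B=RRYB L=YBOO
After move 3 (F'): F=OWOG U=BBGR R=GWYR D=BOYG L=YWOW
After move 4 (F'): F=WGOO U=BBGY R=OWBR D=WWYG L=YROG
Query: L face = YROG

Answer: Y R O G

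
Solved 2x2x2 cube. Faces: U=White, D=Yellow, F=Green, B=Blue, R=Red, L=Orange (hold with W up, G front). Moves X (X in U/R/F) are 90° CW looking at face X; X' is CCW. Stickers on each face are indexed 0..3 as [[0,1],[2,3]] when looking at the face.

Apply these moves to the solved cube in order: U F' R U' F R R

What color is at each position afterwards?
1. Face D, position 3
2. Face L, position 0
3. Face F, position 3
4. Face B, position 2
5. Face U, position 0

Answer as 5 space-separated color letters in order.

Answer: O R Y G G

Derivation:
After move 1 (U): U=WWWW F=RRGG R=BBRR B=OOBB L=GGOO
After move 2 (F'): F=RGRG U=WWBR R=YBYR D=GOYY L=GWOW
After move 3 (R): R=YYRB U=WGBG F=RORY D=GBYO B=ROWB
After move 4 (U'): U=GGWB F=GWRY R=RORB B=YYWB L=ROOW
After move 5 (F): F=RGYW U=GGWO R=WOBB D=RRYO L=RGOB
After move 6 (R): R=BWBO U=GGWW F=RRYO D=RWYY B=OYGB
After move 7 (R): R=BBOW U=GRWO F=RWYY D=RGYO B=WYGB
Query 1: D[3] = O
Query 2: L[0] = R
Query 3: F[3] = Y
Query 4: B[2] = G
Query 5: U[0] = G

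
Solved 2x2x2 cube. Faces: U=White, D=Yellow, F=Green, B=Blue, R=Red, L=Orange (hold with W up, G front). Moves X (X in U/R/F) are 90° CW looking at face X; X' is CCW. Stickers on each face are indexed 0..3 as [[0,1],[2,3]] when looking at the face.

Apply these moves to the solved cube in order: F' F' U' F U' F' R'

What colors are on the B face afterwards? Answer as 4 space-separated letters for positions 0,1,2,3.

Answer: Y G W B

Derivation:
After move 1 (F'): F=GGGG U=WWRR R=YRYR D=OOYY L=OWOW
After move 2 (F'): F=GGGG U=WWYY R=OROR D=WWYY L=OROR
After move 3 (U'): U=WYWY F=ORGG R=GGOR B=ORBB L=BBOR
After move 4 (F): F=GOGR U=WYRB R=WGYR D=OGYY L=BWOW
After move 5 (U'): U=YBWR F=BWGR R=GOYR B=WGBB L=OROW
After move 6 (F'): F=WRBG U=YBGY R=GOOR D=RWYY L=OROW
After move 7 (R'): R=ORGO U=YBGW F=WBBY D=RRYG B=YGWB
Query: B face = YGWB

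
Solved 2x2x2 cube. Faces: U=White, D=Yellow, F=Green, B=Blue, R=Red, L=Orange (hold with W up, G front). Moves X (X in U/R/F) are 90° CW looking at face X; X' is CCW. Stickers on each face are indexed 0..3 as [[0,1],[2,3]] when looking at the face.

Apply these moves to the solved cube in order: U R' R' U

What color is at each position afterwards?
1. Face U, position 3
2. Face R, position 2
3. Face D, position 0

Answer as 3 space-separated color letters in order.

After move 1 (U): U=WWWW F=RRGG R=BBRR B=OOBB L=GGOO
After move 2 (R'): R=BRBR U=WBWO F=RWGW D=YRYG B=YOYB
After move 3 (R'): R=RRBB U=WYWY F=RBGO D=YWYW B=GORB
After move 4 (U): U=WWYY F=RRGO R=GOBB B=GGRB L=RBOO
Query 1: U[3] = Y
Query 2: R[2] = B
Query 3: D[0] = Y

Answer: Y B Y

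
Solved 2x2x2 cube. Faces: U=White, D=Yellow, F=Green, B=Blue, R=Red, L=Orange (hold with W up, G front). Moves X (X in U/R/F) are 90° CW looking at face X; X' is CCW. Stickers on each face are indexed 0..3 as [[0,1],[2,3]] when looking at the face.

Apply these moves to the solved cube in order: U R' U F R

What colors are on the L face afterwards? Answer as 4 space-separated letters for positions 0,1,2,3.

After move 1 (U): U=WWWW F=RRGG R=BBRR B=OOBB L=GGOO
After move 2 (R'): R=BRBR U=WBWO F=RWGW D=YRYG B=YOYB
After move 3 (U): U=WWOB F=BRGW R=YOBR B=GGYB L=RWOO
After move 4 (F): F=GBWR U=WWOW R=OOBR D=BYYG L=RYOR
After move 5 (R): R=BORO U=WBOR F=GYWG D=BYYG B=WGWB
Query: L face = RYOR

Answer: R Y O R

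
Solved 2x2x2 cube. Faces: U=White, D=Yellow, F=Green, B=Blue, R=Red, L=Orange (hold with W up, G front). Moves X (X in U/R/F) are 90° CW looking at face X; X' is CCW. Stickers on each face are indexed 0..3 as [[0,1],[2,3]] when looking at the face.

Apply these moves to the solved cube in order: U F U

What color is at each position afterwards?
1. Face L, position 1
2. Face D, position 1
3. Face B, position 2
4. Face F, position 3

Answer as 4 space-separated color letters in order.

After move 1 (U): U=WWWW F=RRGG R=BBRR B=OOBB L=GGOO
After move 2 (F): F=GRGR U=WWOG R=WBWR D=RBYY L=GYOY
After move 3 (U): U=OWGW F=WBGR R=OOWR B=GYBB L=GROY
Query 1: L[1] = R
Query 2: D[1] = B
Query 3: B[2] = B
Query 4: F[3] = R

Answer: R B B R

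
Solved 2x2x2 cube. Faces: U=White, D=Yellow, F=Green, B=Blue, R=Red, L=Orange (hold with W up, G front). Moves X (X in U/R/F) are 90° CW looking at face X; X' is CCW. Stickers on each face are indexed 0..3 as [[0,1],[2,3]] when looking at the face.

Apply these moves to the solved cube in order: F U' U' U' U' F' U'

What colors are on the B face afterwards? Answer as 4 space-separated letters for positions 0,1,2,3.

After move 1 (F): F=GGGG U=WWOO R=WRWR D=RRYY L=OYOY
After move 2 (U'): U=WOWO F=OYGG R=GGWR B=WRBB L=BBOY
After move 3 (U'): U=OOWW F=BBGG R=OYWR B=GGBB L=WROY
After move 4 (U'): U=OWOW F=WRGG R=BBWR B=OYBB L=GGOY
After move 5 (U'): U=WWOO F=GGGG R=WRWR B=BBBB L=OYOY
After move 6 (F'): F=GGGG U=WWWW R=RRRR D=YYYY L=OOOO
After move 7 (U'): U=WWWW F=OOGG R=GGRR B=RRBB L=BBOO
Query: B face = RRBB

Answer: R R B B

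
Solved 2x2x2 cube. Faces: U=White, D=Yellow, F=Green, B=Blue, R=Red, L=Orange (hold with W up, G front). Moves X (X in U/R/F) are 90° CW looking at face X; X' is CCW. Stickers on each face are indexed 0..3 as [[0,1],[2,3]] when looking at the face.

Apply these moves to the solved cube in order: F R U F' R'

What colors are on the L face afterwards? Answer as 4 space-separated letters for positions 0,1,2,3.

After move 1 (F): F=GGGG U=WWOO R=WRWR D=RRYY L=OYOY
After move 2 (R): R=WWRR U=WGOG F=GRGY D=RBYB B=OBWB
After move 3 (U): U=OWGG F=WWGY R=OBRR B=OYWB L=GROY
After move 4 (F'): F=WYWG U=OWOR R=BBRR D=RYYB L=GGOG
After move 5 (R'): R=BRBR U=OWOO F=WWWR D=RYYG B=BYYB
Query: L face = GGOG

Answer: G G O G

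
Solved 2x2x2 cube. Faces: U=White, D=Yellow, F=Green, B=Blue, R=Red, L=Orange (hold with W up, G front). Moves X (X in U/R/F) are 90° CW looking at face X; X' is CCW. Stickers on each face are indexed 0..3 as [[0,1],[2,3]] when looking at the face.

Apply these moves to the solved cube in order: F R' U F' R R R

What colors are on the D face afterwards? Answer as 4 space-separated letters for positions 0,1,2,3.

After move 1 (F): F=GGGG U=WWOO R=WRWR D=RRYY L=OYOY
After move 2 (R'): R=RRWW U=WBOB F=GWGO D=RGYG B=YBRB
After move 3 (U): U=OWBB F=RRGO R=YBWW B=OYRB L=GWOY
After move 4 (F'): F=RORG U=OWYW R=GBRW D=WYYG L=GBOB
After move 5 (R): R=RGWB U=OOYG F=RYRG D=WRYO B=WYWB
After move 6 (R): R=WRBG U=OYYG F=RRRO D=WWYW B=GYOB
After move 7 (R): R=BWGR U=ORYO F=RWRW D=WOYG B=GYYB
Query: D face = WOYG

Answer: W O Y G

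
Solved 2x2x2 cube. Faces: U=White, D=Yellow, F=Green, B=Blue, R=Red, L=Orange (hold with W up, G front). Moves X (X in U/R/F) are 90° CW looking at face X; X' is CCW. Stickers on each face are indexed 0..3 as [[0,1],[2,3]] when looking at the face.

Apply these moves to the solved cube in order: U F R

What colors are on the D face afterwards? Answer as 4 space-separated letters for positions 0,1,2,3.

After move 1 (U): U=WWWW F=RRGG R=BBRR B=OOBB L=GGOO
After move 2 (F): F=GRGR U=WWOG R=WBWR D=RBYY L=GYOY
After move 3 (R): R=WWRB U=WROR F=GBGY D=RBYO B=GOWB
Query: D face = RBYO

Answer: R B Y O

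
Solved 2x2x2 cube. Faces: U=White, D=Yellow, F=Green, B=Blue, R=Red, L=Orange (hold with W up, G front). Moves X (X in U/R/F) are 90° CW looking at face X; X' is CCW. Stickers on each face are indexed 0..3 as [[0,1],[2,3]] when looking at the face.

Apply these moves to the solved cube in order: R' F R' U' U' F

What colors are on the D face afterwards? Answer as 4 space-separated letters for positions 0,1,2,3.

After move 1 (R'): R=RRRR U=WBWB F=GWGW D=YGYG B=YBYB
After move 2 (F): F=GGWW U=WBOO R=WRBR D=RRYG L=OYOG
After move 3 (R'): R=RRWB U=WYOY F=GBWO D=RGYW B=GBRB
After move 4 (U'): U=YYWO F=OYWO R=GBWB B=RRRB L=GBOG
After move 5 (U'): U=YOYW F=GBWO R=OYWB B=GBRB L=RROG
After move 6 (F): F=WGOB U=YOGR R=YYWB D=WOYW L=RROG
Query: D face = WOYW

Answer: W O Y W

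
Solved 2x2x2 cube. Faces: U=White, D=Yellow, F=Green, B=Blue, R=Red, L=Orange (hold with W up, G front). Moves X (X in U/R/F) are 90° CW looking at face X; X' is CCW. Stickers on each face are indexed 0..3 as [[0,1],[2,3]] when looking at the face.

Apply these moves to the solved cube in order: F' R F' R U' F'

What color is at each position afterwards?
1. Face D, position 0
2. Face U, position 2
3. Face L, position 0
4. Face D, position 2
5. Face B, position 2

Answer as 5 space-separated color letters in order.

Answer: B O R Y G

Derivation:
After move 1 (F'): F=GGGG U=WWRR R=YRYR D=OOYY L=OWOW
After move 2 (R): R=YYRR U=WGRG F=GOGY D=OBYB B=RBWB
After move 3 (F'): F=OYGG U=WGYR R=BYOR D=WWYB L=OGOR
After move 4 (R): R=OBRY U=WYYG F=OWGB D=WWYR B=RBGB
After move 5 (U'): U=YGWY F=OGGB R=OWRY B=OBGB L=RBOR
After move 6 (F'): F=GBOG U=YGOR R=WWWY D=BRYR L=RYOW
Query 1: D[0] = B
Query 2: U[2] = O
Query 3: L[0] = R
Query 4: D[2] = Y
Query 5: B[2] = G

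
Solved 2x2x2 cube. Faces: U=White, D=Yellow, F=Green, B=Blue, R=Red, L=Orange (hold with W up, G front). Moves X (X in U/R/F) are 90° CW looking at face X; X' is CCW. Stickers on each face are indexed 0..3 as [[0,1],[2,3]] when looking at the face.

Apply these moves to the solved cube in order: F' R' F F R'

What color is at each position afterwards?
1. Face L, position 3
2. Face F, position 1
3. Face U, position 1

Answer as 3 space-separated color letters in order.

Answer: R B O

Derivation:
After move 1 (F'): F=GGGG U=WWRR R=YRYR D=OOYY L=OWOW
After move 2 (R'): R=RRYY U=WBRB F=GWGR D=OGYG B=YBOB
After move 3 (F): F=GGRW U=WBWW R=RRBY D=YRYG L=OOOG
After move 4 (F): F=RGWG U=WBGO R=WRWY D=BRYG L=OYOR
After move 5 (R'): R=RYWW U=WOGY F=RBWO D=BGYG B=GBRB
Query 1: L[3] = R
Query 2: F[1] = B
Query 3: U[1] = O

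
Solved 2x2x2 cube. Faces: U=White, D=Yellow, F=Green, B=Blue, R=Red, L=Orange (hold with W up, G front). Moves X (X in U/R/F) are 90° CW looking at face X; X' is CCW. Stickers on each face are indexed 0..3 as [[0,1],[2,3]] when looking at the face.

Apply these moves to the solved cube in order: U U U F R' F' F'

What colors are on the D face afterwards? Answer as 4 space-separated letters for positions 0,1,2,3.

After move 1 (U): U=WWWW F=RRGG R=BBRR B=OOBB L=GGOO
After move 2 (U): U=WWWW F=BBGG R=OORR B=GGBB L=RROO
After move 3 (U): U=WWWW F=OOGG R=GGRR B=RRBB L=BBOO
After move 4 (F): F=GOGO U=WWOB R=WGWR D=RGYY L=BYOY
After move 5 (R'): R=GRWW U=WBOR F=GWGB D=ROYO B=YRGB
After move 6 (F'): F=WBGG U=WBGW R=ORRW D=YYYO L=BROO
After move 7 (F'): F=BGWG U=WBOR R=YRYW D=ROYO L=BWOG
Query: D face = ROYO

Answer: R O Y O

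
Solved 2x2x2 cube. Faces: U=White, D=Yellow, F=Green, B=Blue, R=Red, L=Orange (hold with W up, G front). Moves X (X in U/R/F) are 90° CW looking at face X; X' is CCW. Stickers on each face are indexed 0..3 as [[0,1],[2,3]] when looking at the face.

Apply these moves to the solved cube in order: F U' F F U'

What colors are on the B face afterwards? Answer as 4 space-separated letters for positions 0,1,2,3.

Answer: Y G B B

Derivation:
After move 1 (F): F=GGGG U=WWOO R=WRWR D=RRYY L=OYOY
After move 2 (U'): U=WOWO F=OYGG R=GGWR B=WRBB L=BBOY
After move 3 (F): F=GOGY U=WOYB R=WGOR D=WGYY L=BROR
After move 4 (F): F=GGYO U=WORR R=YGBR D=OWYY L=BWOG
After move 5 (U'): U=ORWR F=BWYO R=GGBR B=YGBB L=WROG
Query: B face = YGBB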